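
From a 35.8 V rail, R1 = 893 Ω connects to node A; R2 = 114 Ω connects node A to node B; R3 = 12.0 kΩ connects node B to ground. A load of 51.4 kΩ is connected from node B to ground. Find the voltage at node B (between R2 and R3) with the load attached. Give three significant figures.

V ≈ 32.4 V

At node B, R3 is in parallel with the load: R3‖R_L = 9729 Ω.
Below node A the resistance is R2 + (R3‖R_L) = 9843 Ω, so V_A = 35.8 × 9843/10740 = 32.82 V.
Then V_B = V_A × (R3‖R_L)/(R2 + R3‖R_L) = 32.82 × 9729/9843 = 32.4 V.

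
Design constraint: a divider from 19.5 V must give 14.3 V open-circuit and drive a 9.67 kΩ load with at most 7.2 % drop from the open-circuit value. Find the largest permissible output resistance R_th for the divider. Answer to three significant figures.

R_th ≤ 750 Ω

Loading drop = R_th/(R_th + R_L) ≤ 0.0720, so R_th ≤ R_L · ε/(1−ε) = 9.67 kΩ × 0.0720/0.9280 = 750 Ω.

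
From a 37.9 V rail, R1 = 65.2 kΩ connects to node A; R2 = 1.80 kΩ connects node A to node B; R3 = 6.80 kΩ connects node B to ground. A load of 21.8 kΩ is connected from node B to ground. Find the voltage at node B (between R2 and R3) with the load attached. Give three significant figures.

At node B, R3 is in parallel with the load: R3‖R_L = 5.183 kΩ.
Below node A the resistance is R2 + (R3‖R_L) = 6.983 kΩ, so V_A = 37.9 × 6.983/72.18 = 3.667 V.
Then V_B = V_A × (R3‖R_L)/(R2 + R3‖R_L) = 3.667 × 5.183/6.983 = 2.72 V.

V ≈ 2.72 V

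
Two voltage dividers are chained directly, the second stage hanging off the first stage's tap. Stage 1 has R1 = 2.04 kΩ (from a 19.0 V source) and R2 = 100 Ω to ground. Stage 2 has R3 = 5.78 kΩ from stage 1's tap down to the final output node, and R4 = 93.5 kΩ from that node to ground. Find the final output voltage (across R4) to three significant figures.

Stage 2 presents R3+R4 = 99280 Ω as a load on stage 1's tap.
Stage 1's lower leg becomes R2‖(R3+R4) = 99.90 Ω, so V_mid = 19.0 × 99.90/2140 = 0.8870 V.
Stage 2 is itself unloaded: V_out = V_mid × R4/(R3+R4) = 0.8870 × 93500/99280 = 0.835 V.

V_out ≈ 0.835 V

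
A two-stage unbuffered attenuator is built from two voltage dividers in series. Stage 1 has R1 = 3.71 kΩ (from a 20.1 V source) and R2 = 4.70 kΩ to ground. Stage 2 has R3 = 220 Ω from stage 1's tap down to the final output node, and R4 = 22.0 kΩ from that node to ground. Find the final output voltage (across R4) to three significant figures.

V_out ≈ 10.2 V

Stage 2 presents R3+R4 = 22220 Ω as a load on stage 1's tap.
Stage 1's lower leg becomes R2‖(R3+R4) = 3879 Ω, so V_mid = 20.1 × 3879/7589 = 10.27 V.
Stage 2 is itself unloaded: V_out = V_mid × R4/(R3+R4) = 10.27 × 22000/22220 = 10.2 V.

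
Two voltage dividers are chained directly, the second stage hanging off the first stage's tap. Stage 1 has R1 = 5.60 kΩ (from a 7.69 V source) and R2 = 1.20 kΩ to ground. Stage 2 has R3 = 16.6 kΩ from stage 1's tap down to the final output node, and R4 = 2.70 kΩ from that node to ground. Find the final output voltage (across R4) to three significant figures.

V_out ≈ 0.181 V

Stage 2 presents R3+R4 = 19.30 kΩ as a load on stage 1's tap.
Stage 1's lower leg becomes R2‖(R3+R4) = 1.130 kΩ, so V_mid = 7.69 × 1.130/6.730 = 1.291 V.
Stage 2 is itself unloaded: V_out = V_mid × R4/(R3+R4) = 1.291 × 2.70/19.30 = 0.181 V.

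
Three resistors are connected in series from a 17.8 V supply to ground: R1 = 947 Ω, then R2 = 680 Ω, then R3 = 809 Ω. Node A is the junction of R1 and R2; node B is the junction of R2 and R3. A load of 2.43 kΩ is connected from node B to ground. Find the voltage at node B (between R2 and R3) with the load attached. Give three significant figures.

At node B, R3 is in parallel with the load: R3‖R_L = 606.9 Ω.
Below node A the resistance is R2 + (R3‖R_L) = 1287 Ω, so V_A = 17.8 × 1287/2234 = 10.25 V.
Then V_B = V_A × (R3‖R_L)/(R2 + R3‖R_L) = 10.25 × 606.9/1287 = 4.84 V.

V ≈ 4.84 V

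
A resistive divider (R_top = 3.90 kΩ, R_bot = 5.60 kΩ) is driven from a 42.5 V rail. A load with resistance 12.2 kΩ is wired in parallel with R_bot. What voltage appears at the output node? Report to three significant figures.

V_out ≈ 21.1 V

The load sits in parallel with R_bot: R_bot‖R_L = (5.60 × 12.2) / (5.60 + 12.2) = 3.838 kΩ.
V_out = 42.5 × 3.838 / (3.90 + 3.838) = 42.5 × 3.838/7.738 = 21.1 V.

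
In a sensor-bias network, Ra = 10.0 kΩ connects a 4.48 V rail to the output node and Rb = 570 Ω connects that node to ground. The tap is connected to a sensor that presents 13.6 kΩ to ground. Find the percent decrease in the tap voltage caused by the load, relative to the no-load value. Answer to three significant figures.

The divider's output (Thévenin) resistance is Ra‖Rb = 539.3 Ω.
Fractional drop under load = R_th/(R_th + R_L) = 539.3 / (539.3 + 13600) = 0.03814.
So the output falls by 3.81 %.

3.81 %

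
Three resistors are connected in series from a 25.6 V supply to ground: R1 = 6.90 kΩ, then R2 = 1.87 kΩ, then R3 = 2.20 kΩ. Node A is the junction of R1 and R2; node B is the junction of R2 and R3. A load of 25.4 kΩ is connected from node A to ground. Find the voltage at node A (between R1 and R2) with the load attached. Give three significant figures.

Below node A the series string R2+R3 = 4.070 kΩ sits in parallel with the 25.4 kΩ load: 3.508 kΩ.
V_A = 25.6 × 3.508/(6.90 + 3.508) = 8.63 V.

V ≈ 8.63 V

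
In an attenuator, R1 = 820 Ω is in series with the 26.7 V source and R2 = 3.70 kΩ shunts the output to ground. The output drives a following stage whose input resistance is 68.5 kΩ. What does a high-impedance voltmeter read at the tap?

The load sits in parallel with R2: R2‖R_L = (3700 × 68500) / (3700 + 68500) = 3510 Ω.
V_out = 26.7 × 3510 / (820 + 3510) = 26.7 × 3510/4330 = 21.6 V.
(Unloaded it would have been 21.9 V.)

V_out ≈ 21.6 V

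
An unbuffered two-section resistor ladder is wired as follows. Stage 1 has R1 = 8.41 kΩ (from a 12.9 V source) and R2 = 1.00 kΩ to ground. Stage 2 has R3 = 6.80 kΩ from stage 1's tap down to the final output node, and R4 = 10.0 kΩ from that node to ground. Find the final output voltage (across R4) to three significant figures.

V_out ≈ 0.775 V

Stage 2 presents R3+R4 = 16.80 kΩ as a load on stage 1's tap.
Stage 1's lower leg becomes R2‖(R3+R4) = 0.9438 kΩ, so V_mid = 12.9 × 0.9438/9.354 = 1.302 V.
Stage 2 is itself unloaded: V_out = V_mid × R4/(R3+R4) = 1.302 × 10.0/16.80 = 0.775 V.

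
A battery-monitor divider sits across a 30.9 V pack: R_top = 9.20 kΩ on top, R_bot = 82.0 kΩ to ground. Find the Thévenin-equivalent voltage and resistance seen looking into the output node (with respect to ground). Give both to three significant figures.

V_th is the open-circuit tap voltage: 30.9 × 82.0/(9.20 + 82.0) = 27.8 V.
With the supply zeroed, R_top and R_bot appear in parallel from the tap: R_th = R_top‖R_bot = (9.20 × 82.0)/91.20 = 8.27 kΩ.

V_th = 27.8 V, R_th = 8.27 kΩ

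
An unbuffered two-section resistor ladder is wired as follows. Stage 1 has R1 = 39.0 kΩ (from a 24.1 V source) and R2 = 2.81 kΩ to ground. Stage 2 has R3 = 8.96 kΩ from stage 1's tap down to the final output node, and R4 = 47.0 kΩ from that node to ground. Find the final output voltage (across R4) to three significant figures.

Stage 2 presents R3+R4 = 55.96 kΩ as a load on stage 1's tap.
Stage 1's lower leg becomes R2‖(R3+R4) = 2.676 kΩ, so V_mid = 24.1 × 2.676/41.68 = 1.547 V.
Stage 2 is itself unloaded: V_out = V_mid × R4/(R3+R4) = 1.547 × 47.0/55.96 = 1.30 V.

V_out ≈ 1.30 V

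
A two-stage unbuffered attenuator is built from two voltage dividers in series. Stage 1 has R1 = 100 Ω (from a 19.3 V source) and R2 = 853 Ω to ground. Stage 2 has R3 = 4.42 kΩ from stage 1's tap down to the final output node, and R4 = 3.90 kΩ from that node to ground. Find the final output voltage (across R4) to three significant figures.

Stage 2 presents R3+R4 = 8320 Ω as a load on stage 1's tap.
Stage 1's lower leg becomes R2‖(R3+R4) = 773.7 Ω, so V_mid = 19.3 × 773.7/873.7 = 17.09 V.
Stage 2 is itself unloaded: V_out = V_mid × R4/(R3+R4) = 17.09 × 3900/8320 = 8.01 V.

V_out ≈ 8.01 V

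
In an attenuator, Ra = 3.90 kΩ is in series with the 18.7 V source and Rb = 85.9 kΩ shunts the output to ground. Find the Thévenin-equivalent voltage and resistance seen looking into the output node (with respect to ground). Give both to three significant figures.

V_th is the open-circuit tap voltage: 18.7 × 85.9/(3.90 + 85.9) = 17.9 V.
With the supply zeroed, Ra and Rb appear in parallel from the tap: R_th = Ra‖Rb = (3.90 × 85.9)/89.80 = 3.73 kΩ.

V_th = 17.9 V, R_th = 3.73 kΩ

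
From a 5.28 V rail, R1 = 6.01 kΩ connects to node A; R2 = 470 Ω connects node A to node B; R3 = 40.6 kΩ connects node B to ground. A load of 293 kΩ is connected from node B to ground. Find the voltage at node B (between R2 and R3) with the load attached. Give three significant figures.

V ≈ 4.47 V

At node B, R3 is in parallel with the load: R3‖R_L = 35660 Ω.
Below node A the resistance is R2 + (R3‖R_L) = 36130 Ω, so V_A = 5.28 × 36130/42140 = 4.527 V.
Then V_B = V_A × (R3‖R_L)/(R2 + R3‖R_L) = 4.527 × 35660/36130 = 4.47 V.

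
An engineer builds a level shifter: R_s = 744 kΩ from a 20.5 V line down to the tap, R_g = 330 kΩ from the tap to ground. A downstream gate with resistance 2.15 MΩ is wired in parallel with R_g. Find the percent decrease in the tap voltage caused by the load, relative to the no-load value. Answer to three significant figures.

9.61 %

The divider's output (Thévenin) resistance is R_s‖R_g = 228.6 kΩ.
Fractional drop under load = R_th/(R_th + R_L) = 228.6 / (228.6 + 2150) = 0.09611.
So the output falls by 9.61 %.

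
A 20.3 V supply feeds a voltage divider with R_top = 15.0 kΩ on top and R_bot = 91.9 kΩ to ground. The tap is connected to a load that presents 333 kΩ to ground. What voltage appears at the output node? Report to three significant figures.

The load sits in parallel with R_bot: R_bot‖R_L = (91.9 × 333) / (91.9 + 333) = 72.02 kΩ.
V_out = 20.3 × 72.02 / (15.0 + 72.02) = 20.3 × 72.02/87.02 = 16.8 V.

V_out ≈ 16.8 V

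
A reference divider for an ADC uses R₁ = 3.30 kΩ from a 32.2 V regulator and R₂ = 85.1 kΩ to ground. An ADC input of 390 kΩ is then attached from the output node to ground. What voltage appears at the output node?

The load sits in parallel with R₂: R₂‖R_L = (85.1 × 390) / (85.1 + 390) = 69.86 kΩ.
V_out = 32.2 × 69.86 / (3.30 + 69.86) = 32.2 × 69.86/73.16 = 30.7 V.

V_out ≈ 30.7 V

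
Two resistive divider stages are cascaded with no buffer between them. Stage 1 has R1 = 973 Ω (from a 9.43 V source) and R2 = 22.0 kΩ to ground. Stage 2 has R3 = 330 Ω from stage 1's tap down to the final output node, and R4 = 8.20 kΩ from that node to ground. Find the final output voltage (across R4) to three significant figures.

V_out ≈ 7.83 V

Stage 2 presents R3+R4 = 8530 Ω as a load on stage 1's tap.
Stage 1's lower leg becomes R2‖(R3+R4) = 6147 Ω, so V_mid = 9.43 × 6147/7120 = 8.141 V.
Stage 2 is itself unloaded: V_out = V_mid × R4/(R3+R4) = 8.141 × 8200/8530 = 7.83 V.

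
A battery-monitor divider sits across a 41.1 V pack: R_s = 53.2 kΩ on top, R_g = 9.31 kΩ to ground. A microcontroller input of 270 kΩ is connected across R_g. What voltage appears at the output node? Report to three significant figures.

The load sits in parallel with R_g: R_g‖R_L = (9.31 × 270) / (9.31 + 270) = 9.000 kΩ.
V_out = 41.1 × 9.000 / (53.2 + 9.000) = 41.1 × 9.000/62.20 = 5.95 V.

V_out ≈ 5.95 V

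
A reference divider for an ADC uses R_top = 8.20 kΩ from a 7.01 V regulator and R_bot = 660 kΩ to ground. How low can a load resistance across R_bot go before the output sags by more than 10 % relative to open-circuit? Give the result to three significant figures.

R_L(min) ≈ 72.9 kΩ

Output resistance R_th = R_top‖R_bot = (8.20 × 660)/668.2 = 8.099 kΩ.
The fractional drop is R_th/(R_th + R_L); requiring this ≤ 0.100 gives R_L ≥ R_th(1/0.100 − 1) = 8.099 × 9.000 = 72.9 kΩ.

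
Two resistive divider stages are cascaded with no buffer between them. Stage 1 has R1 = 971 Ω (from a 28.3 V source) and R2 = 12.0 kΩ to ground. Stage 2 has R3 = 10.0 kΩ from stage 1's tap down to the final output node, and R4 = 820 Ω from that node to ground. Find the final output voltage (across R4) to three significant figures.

V_out ≈ 1.83 V

Stage 2 presents R3+R4 = 10820 Ω as a load on stage 1's tap.
Stage 1's lower leg becomes R2‖(R3+R4) = 5690 Ω, so V_mid = 28.3 × 5690/6661 = 24.17 V.
Stage 2 is itself unloaded: V_out = V_mid × R4/(R3+R4) = 24.17 × 820/10820 = 1.83 V.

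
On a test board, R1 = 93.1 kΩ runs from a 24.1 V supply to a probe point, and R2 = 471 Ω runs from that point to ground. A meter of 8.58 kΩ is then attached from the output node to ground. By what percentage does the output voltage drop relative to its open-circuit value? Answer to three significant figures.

5.18 %

The divider's output (Thévenin) resistance is R1‖R2 = 468.6 Ω.
Fractional drop under load = R_th/(R_th + R_L) = 468.6 / (468.6 + 8580) = 0.05179.
So the output falls by 5.18 %.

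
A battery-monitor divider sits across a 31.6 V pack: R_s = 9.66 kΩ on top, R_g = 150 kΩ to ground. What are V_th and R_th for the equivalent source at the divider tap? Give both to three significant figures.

V_th = 29.7 V, R_th = 9.08 kΩ

V_th is the open-circuit tap voltage: 31.6 × 150/(9.66 + 150) = 29.7 V.
With the supply zeroed, R_s and R_g appear in parallel from the tap: R_th = R_s‖R_g = (9.66 × 150)/159.7 = 9.08 kΩ.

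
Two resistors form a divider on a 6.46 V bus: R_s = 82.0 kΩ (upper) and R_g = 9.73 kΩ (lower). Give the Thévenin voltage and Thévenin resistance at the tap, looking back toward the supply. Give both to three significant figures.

V_th is the open-circuit tap voltage: 6.46 × 9.73/(82.0 + 9.73) = 0.685 V.
With the supply zeroed, R_s and R_g appear in parallel from the tap: R_th = R_s‖R_g = (82.0 × 9.73)/91.73 = 8.70 kΩ.

V_th = 0.685 V, R_th = 8.70 kΩ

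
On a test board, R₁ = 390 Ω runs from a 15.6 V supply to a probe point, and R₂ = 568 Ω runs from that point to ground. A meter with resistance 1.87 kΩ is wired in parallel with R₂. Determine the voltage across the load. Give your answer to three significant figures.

The load sits in parallel with R₂: R₂‖R_L = (568 × 1870) / (568 + 1870) = 435.7 Ω.
V_out = 15.6 × 435.7 / (390 + 435.7) = 15.6 × 435.7/825.7 = 8.23 V.
(Unloaded it would have been 9.25 V.)

V_out ≈ 8.23 V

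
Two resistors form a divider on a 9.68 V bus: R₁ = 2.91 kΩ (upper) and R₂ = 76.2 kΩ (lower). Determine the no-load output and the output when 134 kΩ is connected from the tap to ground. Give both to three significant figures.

Unloaded: 9.32 V; loaded: 9.13 V

Open-circuit: V = 9.68 × 76.2/(2.91 + 76.2) = 9.32 V.
With the load, R₂ becomes R₂‖R_L = 48.58 kΩ, so V = 9.68 × 48.58/51.49 = 9.13 V.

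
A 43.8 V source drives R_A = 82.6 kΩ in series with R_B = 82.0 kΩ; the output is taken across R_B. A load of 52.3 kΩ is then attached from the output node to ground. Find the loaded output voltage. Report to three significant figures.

V_out ≈ 12.2 V

The load sits in parallel with R_B: R_B‖R_L = (82.0 × 52.3) / (82.0 + 52.3) = 31.93 kΩ.
V_out = 43.8 × 31.93 / (82.6 + 31.93) = 43.8 × 31.93/114.5 = 12.2 V.
(Unloaded it would have been 21.8 V.)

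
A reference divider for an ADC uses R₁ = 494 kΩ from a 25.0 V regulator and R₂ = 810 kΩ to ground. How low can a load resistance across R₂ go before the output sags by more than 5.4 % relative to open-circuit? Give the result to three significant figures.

R_L(min) ≈ 5.38 MΩ

Output resistance R_th = R₁‖R₂ = (494 × 810)/1304 = 306.9 kΩ.
The fractional drop is R_th/(R_th + R_L); requiring this ≤ 0.0540 gives R_L ≥ R_th(1/0.0540 − 1) = 306.9 × 17.52 = 5.38 MΩ.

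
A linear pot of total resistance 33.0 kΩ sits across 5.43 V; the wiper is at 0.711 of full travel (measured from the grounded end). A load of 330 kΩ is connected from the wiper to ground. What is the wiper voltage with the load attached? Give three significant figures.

The wiper splits the pot into (1−α)R = 9.537 kΩ above and αR = 23.46 kΩ below.
Lower section ‖ load = 21.91 kΩ.
V_wiper = 5.43 × 21.91/(9.537 + 21.91) = 3.78 V.

V ≈ 3.78 V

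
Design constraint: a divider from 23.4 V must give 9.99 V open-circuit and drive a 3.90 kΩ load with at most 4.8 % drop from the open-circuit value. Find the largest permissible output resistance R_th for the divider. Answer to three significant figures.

R_th ≤ 197 Ω

Loading drop = R_th/(R_th + R_L) ≤ 0.0480, so R_th ≤ R_L · ε/(1−ε) = 3.90 kΩ × 0.0480/0.9520 = 197 Ω.
(Any R1, R2 with R2/(R1+R2) = 0.427 and R1‖R2 ≤ 197 Ω will meet the spec.)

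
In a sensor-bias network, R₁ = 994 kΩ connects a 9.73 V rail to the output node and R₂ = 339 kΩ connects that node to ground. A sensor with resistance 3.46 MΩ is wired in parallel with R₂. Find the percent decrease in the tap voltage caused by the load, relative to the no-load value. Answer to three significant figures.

6.81 %

The divider's output (Thévenin) resistance is R₁‖R₂ = 252.8 kΩ.
Fractional drop under load = R_th/(R_th + R_L) = 252.8 / (252.8 + 3460) = 0.06809.
So the output falls by 6.81 %.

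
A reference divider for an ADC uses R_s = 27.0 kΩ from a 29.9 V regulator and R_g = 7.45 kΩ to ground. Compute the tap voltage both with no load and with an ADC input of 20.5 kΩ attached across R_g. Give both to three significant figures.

Unloaded: 6.47 V; loaded: 5.03 V

Open-circuit: V = 29.9 × 7.45/(27.0 + 7.45) = 6.47 V.
With the load, R_g becomes R_g‖R_L = 5.464 kΩ, so V = 29.9 × 5.464/32.46 = 5.03 V.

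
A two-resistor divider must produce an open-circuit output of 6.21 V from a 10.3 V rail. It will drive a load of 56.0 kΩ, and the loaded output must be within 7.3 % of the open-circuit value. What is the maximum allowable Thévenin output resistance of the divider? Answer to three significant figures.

Loading drop = R_th/(R_th + R_L) ≤ 0.0730, so R_th ≤ R_L · ε/(1−ε) = 56.0 kΩ × 0.0730/0.9270 = 4.41 kΩ.

R_th ≤ 4.41 kΩ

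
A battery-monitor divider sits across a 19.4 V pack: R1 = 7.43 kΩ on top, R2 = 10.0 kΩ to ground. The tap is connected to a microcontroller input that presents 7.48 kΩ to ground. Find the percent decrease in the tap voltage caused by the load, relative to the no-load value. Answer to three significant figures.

36.3 %

Unloaded V = 19.4 × 10.0/17.43 = 11.13 V.
Loaded: R2‖R_L = 4.279 kΩ, giving V = 19.4 × 4.279/11.71 = 7.090 V.
Drop = (11.13 − 7.090) / 11.13 = 36.3 %.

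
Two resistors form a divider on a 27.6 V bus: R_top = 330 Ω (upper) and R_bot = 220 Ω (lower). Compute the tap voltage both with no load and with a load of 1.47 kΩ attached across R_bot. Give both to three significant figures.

Open-circuit: V = 27.6 × 220/(330 + 220) = 11.0 V.
With the load, R_bot becomes R_bot‖R_L = 191.4 Ω, so V = 27.6 × 191.4/521.4 = 10.1 V.

Unloaded: 11.0 V; loaded: 10.1 V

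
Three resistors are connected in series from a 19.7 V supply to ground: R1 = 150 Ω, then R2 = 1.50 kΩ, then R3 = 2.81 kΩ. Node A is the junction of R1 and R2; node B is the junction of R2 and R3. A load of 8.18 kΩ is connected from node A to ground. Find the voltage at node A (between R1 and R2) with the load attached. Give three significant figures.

Below node A the series string R2+R3 = 4310 Ω sits in parallel with the 8180 Ω load: 2823 Ω.
V_A = 19.7 × 2823/(150 + 2823) = 18.7 V.

V ≈ 18.7 V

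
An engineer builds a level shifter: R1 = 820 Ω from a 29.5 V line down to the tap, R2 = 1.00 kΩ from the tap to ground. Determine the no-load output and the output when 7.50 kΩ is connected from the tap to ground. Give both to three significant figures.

Unloaded: 16.2 V; loaded: 15.3 V

Open-circuit: V = 29.5 × 1000/(820 + 1000) = 16.2 V.
With the load, R2 becomes R2‖R_L = 882.4 Ω, so V = 29.5 × 882.4/1702 = 15.3 V.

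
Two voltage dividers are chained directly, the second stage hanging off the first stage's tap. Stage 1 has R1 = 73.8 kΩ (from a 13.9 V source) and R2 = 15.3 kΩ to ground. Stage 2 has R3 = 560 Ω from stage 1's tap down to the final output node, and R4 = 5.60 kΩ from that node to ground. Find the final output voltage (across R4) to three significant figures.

V_out ≈ 0.710 V

Stage 2 presents R3+R4 = 6160 Ω as a load on stage 1's tap.
Stage 1's lower leg becomes R2‖(R3+R4) = 4392 Ω, so V_mid = 13.9 × 4392/78190 = 0.7807 V.
Stage 2 is itself unloaded: V_out = V_mid × R4/(R3+R4) = 0.7807 × 5600/6160 = 0.710 V.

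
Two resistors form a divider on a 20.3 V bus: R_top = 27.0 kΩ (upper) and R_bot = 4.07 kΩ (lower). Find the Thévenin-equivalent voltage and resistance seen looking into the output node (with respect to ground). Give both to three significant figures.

V_th is the open-circuit tap voltage: 20.3 × 4.07/(27.0 + 4.07) = 2.66 V.
With the supply zeroed, R_top and R_bot appear in parallel from the tap: R_th = R_top‖R_bot = (27.0 × 4.07)/31.07 = 3.54 kΩ.

V_th = 2.66 V, R_th = 3.54 kΩ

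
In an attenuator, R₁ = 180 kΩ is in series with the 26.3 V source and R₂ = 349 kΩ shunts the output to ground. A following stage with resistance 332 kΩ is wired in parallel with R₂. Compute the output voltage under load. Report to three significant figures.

V_out ≈ 12.8 V

The load sits in parallel with R₂: R₂‖R_L = (349 × 332) / (349 + 332) = 170.1 kΩ.
V_out = 26.3 × 170.1 / (180 + 170.1) = 26.3 × 170.1/350.1 = 12.8 V.
(Unloaded it would have been 17.4 V.)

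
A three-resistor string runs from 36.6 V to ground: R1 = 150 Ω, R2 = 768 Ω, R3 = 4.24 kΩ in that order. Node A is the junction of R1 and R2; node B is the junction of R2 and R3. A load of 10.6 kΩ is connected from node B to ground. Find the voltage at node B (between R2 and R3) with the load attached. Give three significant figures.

At node B, R3 is in parallel with the load: R3‖R_L = 3029 Ω.
Below node A the resistance is R2 + (R3‖R_L) = 3797 Ω, so V_A = 36.6 × 3797/3947 = 35.21 V.
Then V_B = V_A × (R3‖R_L)/(R2 + R3‖R_L) = 35.21 × 3029/3797 = 28.1 V.

V ≈ 28.1 V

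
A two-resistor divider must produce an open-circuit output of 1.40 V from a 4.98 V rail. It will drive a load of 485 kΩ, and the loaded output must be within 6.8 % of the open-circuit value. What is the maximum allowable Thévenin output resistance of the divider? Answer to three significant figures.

Loading drop = R_th/(R_th + R_L) ≤ 0.0680, so R_th ≤ R_L · ε/(1−ε) = 485 kΩ × 0.0680/0.9320 = 35.4 kΩ.

R_th ≤ 35.4 kΩ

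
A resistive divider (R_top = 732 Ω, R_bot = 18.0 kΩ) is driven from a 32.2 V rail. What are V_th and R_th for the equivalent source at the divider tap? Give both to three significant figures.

V_th = 30.9 V, R_th = 703 Ω

V_th is the open-circuit tap voltage: 32.2 × 18000/(732 + 18000) = 30.9 V.
With the supply zeroed, R_top and R_bot appear in parallel from the tap: R_th = R_top‖R_bot = (732 × 18000)/18730 = 703 Ω.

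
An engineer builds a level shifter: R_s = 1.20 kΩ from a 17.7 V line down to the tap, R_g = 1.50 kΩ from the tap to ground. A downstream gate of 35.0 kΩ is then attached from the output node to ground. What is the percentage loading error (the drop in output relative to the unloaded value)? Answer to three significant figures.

1.87 %

The divider's output (Thévenin) resistance is R_s‖R_g = 0.6667 kΩ.
Fractional drop under load = R_th/(R_th + R_L) = 0.6667 / (0.6667 + 35.0) = 0.01869.
So the output falls by 1.87 %.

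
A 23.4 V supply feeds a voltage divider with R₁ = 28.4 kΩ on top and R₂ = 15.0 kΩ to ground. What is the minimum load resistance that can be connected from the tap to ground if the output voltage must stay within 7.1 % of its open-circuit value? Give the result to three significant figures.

Output resistance R_th = R₁‖R₂ = (28.4 × 15.0)/43.40 = 9.816 kΩ.
The fractional drop is R_th/(R_th + R_L); requiring this ≤ 0.0710 gives R_L ≥ R_th(1/0.0710 − 1) = 9.816 × 13.08 = 128 kΩ.

R_L(min) ≈ 128 kΩ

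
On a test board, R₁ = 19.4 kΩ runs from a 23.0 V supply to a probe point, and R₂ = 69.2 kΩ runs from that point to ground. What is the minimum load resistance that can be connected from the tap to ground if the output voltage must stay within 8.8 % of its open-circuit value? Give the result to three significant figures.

R_L(min) ≈ 157 kΩ

Output resistance R_th = R₁‖R₂ = (19.4 × 69.2)/88.60 = 15.15 kΩ.
The fractional drop is R_th/(R_th + R_L); requiring this ≤ 0.0880 gives R_L ≥ R_th(1/0.0880 − 1) = 15.15 × 10.36 = 157 kΩ.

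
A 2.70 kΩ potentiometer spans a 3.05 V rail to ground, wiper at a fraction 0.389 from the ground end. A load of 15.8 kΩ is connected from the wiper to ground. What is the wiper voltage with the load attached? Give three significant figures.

V ≈ 1.14 V

The wiper splits the pot into (1−α)R = 1.650 kΩ above and αR = 1.050 kΩ below.
Lower section ‖ load = 0.9848 kΩ.
V_wiper = 3.05 × 0.9848/(1.650 + 0.9848) = 1.14 V.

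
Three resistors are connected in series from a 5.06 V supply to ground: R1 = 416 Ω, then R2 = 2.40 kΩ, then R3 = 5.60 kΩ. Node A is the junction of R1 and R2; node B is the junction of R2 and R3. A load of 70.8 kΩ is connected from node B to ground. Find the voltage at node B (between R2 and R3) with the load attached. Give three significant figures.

V ≈ 3.28 V

At node B, R3 is in parallel with the load: R3‖R_L = 5190 Ω.
Below node A the resistance is R2 + (R3‖R_L) = 7590 Ω, so V_A = 5.06 × 7590/8006 = 4.797 V.
Then V_B = V_A × (R3‖R_L)/(R2 + R3‖R_L) = 4.797 × 5190/7590 = 3.28 V.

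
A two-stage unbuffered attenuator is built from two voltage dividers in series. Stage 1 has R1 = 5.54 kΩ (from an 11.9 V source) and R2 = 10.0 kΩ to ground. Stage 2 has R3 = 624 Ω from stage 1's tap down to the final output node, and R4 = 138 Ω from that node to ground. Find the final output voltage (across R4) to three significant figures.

Stage 2 presents R3+R4 = 762.0 Ω as a load on stage 1's tap.
Stage 1's lower leg becomes R2‖(R3+R4) = 708.0 Ω, so V_mid = 11.9 × 708.0/6248 = 1.349 V.
Stage 2 is itself unloaded: V_out = V_mid × R4/(R3+R4) = 1.349 × 138/762.0 = 0.244 V.

V_out ≈ 0.244 V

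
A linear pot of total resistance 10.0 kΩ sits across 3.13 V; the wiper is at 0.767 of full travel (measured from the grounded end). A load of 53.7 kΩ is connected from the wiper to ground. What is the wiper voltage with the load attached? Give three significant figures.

V ≈ 2.32 V

The wiper splits the pot into (1−α)R = 2.330 kΩ above and αR = 7.670 kΩ below.
Lower section ‖ load = 6.711 kΩ.
V_wiper = 3.13 × 6.711/(2.330 + 6.711) = 2.32 V.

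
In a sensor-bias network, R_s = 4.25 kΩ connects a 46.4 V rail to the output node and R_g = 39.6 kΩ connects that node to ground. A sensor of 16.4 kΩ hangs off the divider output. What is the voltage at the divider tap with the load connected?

The load sits in parallel with R_g: R_g‖R_L = (39.6 × 16.4) / (39.6 + 16.4) = 11.60 kΩ.
V_out = 46.4 × 11.60 / (4.25 + 11.60) = 46.4 × 11.60/15.85 = 34.0 V.
(Unloaded it would have been 41.9 V.)

V_out ≈ 34.0 V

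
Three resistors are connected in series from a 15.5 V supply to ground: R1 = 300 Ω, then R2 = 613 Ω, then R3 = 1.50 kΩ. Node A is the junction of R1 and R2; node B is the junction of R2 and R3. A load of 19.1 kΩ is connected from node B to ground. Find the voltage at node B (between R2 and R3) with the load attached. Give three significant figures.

At node B, R3 is in parallel with the load: R3‖R_L = 1391 Ω.
Below node A the resistance is R2 + (R3‖R_L) = 2004 Ω, so V_A = 15.5 × 2004/2304 = 13.48 V.
Then V_B = V_A × (R3‖R_L)/(R2 + R3‖R_L) = 13.48 × 1391/2004 = 9.36 V.

V ≈ 9.36 V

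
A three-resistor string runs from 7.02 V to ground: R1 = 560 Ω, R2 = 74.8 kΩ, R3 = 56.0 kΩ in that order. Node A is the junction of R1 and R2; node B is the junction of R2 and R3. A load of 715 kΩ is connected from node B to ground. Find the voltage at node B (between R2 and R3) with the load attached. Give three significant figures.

V ≈ 2.86 V

At node B, R3 is in parallel with the load: R3‖R_L = 51930 Ω.
Below node A the resistance is R2 + (R3‖R_L) = 126700 Ω, so V_A = 7.02 × 126700/127300 = 6.989 V.
Then V_B = V_A × (R3‖R_L)/(R2 + R3‖R_L) = 6.989 × 51930/126700 = 2.86 V.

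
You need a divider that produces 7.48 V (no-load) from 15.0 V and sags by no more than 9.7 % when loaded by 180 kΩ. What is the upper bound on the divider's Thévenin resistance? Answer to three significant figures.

R_th ≤ 19.3 kΩ

Loading drop = R_th/(R_th + R_L) ≤ 0.0970, so R_th ≤ R_L · ε/(1−ε) = 180 kΩ × 0.0970/0.9030 = 19.3 kΩ.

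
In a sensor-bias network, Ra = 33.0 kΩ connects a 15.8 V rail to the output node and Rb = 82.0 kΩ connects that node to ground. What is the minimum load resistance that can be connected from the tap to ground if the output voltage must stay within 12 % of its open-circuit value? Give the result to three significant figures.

Output resistance R_th = Ra‖Rb = (33.0 × 82.0)/115.0 = 23.53 kΩ.
The fractional drop is R_th/(R_th + R_L); requiring this ≤ 0.120 gives R_L ≥ R_th(1/0.120 − 1) = 23.53 × 7.333 = 173 kΩ.

R_L(min) ≈ 173 kΩ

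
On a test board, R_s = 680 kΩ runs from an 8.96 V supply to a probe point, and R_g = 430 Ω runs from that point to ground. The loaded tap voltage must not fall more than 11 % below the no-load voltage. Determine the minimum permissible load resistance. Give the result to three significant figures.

Output resistance R_th = R_s‖R_g = (680000 × 430)/680400 = 429.7 Ω.
The fractional drop is R_th/(R_th + R_L); requiring this ≤ 0.110 gives R_L ≥ R_th(1/0.110 − 1) = 429.7 × 8.091 = 3.48 kΩ.

R_L(min) ≈ 3.48 kΩ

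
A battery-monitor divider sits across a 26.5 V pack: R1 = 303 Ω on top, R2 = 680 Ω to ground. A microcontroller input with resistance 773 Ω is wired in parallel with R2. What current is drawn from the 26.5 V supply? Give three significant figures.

R2‖R_L = 361.8 Ω, so the source sees R1 + R2‖R_L = 664.8 Ω.
I = 26.5 V / 664.8 Ω = 39.9 mA.

I ≈ 39.9 mA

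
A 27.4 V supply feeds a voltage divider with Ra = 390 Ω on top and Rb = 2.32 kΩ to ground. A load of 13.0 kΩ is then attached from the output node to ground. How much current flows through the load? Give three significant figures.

Rb‖R_L = 1969 Ω; V_out = 27.4 × 1969/2359 = 22.87 V.
I_L = V_out / R_L = 22.87 / 13.0 kΩ = 1.76 mA.

I_L ≈ 1.76 mA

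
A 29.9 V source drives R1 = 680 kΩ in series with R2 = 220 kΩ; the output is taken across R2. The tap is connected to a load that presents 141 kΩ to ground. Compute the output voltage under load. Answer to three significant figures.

The load sits in parallel with R2: R2‖R_L = (220 × 141) / (220 + 141) = 85.93 kΩ.
V_out = 29.9 × 85.93 / (680 + 85.93) = 29.9 × 85.93/765.9 = 3.35 V.
(Unloaded it would have been 7.31 V.)

V_out ≈ 3.35 V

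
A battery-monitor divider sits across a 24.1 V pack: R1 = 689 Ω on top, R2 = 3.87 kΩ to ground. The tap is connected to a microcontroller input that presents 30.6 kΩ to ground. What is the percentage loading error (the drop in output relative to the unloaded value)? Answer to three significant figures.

The divider's output (Thévenin) resistance is R1‖R2 = 584.9 Ω.
Fractional drop under load = R_th/(R_th + R_L) = 584.9 / (584.9 + 30600) = 0.01875.
So the output falls by 1.88 %.

1.88 %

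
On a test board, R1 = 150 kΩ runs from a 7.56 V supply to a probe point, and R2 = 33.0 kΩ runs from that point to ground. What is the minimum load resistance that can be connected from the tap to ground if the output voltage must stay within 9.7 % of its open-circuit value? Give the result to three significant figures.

R_L(min) ≈ 252 kΩ

Output resistance R_th = R1‖R2 = (150 × 33.0)/183.0 = 27.05 kΩ.
The fractional drop is R_th/(R_th + R_L); requiring this ≤ 0.0970 gives R_L ≥ R_th(1/0.0970 − 1) = 27.05 × 9.309 = 252 kΩ.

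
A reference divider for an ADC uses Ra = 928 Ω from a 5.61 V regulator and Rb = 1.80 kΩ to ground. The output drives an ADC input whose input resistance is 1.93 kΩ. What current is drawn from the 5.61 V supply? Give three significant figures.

Rb‖R_L = 931.4 Ω, so the source sees Ra + Rb‖R_L = 1859 Ω.
I = 5.61 V / 1859 Ω = 3.02 mA.

I ≈ 3.02 mA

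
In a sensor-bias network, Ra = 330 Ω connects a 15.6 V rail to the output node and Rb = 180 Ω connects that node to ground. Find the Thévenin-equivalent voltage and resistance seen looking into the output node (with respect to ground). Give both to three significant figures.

V_th = 5.51 V, R_th = 116 Ω

V_th is the open-circuit tap voltage: 15.6 × 180/(330 + 180) = 5.51 V.
With the supply zeroed, Ra and Rb appear in parallel from the tap: R_th = Ra‖Rb = (330 × 180)/510.0 = 116 Ω.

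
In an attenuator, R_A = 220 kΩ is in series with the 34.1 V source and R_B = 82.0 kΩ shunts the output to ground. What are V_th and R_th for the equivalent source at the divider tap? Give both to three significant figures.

V_th = 9.26 V, R_th = 59.7 kΩ

V_th is the open-circuit tap voltage: 34.1 × 82.0/(220 + 82.0) = 9.26 V.
With the supply zeroed, R_A and R_B appear in parallel from the tap: R_th = R_A‖R_B = (220 × 82.0)/302.0 = 59.7 kΩ.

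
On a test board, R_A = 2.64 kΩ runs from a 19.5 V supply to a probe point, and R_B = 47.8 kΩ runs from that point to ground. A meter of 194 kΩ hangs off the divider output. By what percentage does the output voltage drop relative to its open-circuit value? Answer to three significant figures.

The divider's output (Thévenin) resistance is R_A‖R_B = 2.502 kΩ.
Fractional drop under load = R_th/(R_th + R_L) = 2.502 / (2.502 + 194) = 0.01273.
So the output falls by 1.27 %.

1.27 %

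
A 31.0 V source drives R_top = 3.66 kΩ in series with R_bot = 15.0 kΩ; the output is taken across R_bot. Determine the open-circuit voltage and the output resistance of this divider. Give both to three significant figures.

V_th is the open-circuit tap voltage: 31.0 × 15.0/(3.66 + 15.0) = 24.9 V.
With the supply zeroed, R_top and R_bot appear in parallel from the tap: R_th = R_top‖R_bot = (3.66 × 15.0)/18.66 = 2.94 kΩ.

V_th = 24.9 V, R_th = 2.94 kΩ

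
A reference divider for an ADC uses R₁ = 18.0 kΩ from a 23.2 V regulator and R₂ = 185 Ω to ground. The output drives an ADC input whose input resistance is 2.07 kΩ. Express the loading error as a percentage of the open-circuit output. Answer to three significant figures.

Unloaded V = 23.2 × 185/18180 = 0.23602 V.
Loaded: R₂‖R_L = 169.8 Ω, giving V = 23.2 × 169.8/18170 = 0.21684 V.
Drop = (0.23602 − 0.21684) / 0.23602 = 8.13 %.

8.13 %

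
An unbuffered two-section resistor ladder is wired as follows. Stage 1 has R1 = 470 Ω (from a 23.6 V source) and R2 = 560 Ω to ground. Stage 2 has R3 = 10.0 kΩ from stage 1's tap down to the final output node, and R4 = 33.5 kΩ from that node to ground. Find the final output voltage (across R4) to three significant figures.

Stage 2 presents R3+R4 = 43500 Ω as a load on stage 1's tap.
Stage 1's lower leg becomes R2‖(R3+R4) = 552.9 Ω, so V_mid = 23.6 × 552.9/1023 = 12.76 V.
Stage 2 is itself unloaded: V_out = V_mid × R4/(R3+R4) = 12.76 × 33500/43500 = 9.82 V.

V_out ≈ 9.82 V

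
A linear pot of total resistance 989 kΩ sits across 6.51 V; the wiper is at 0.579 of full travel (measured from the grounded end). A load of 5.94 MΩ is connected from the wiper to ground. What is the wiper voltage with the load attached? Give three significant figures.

The wiper splits the pot into (1−α)R = 416.4 kΩ above and αR = 572.6 kΩ below.
Lower section ‖ load = 522.3 kΩ.
V_wiper = 6.51 × 522.3/(416.4 + 522.3) = 3.62 V.

V ≈ 3.62 V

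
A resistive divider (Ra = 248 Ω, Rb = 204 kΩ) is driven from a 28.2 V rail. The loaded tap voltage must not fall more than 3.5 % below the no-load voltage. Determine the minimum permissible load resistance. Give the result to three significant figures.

Output resistance R_th = Ra‖Rb = (248 × 204000)/204200 = 247.7 Ω.
The fractional drop is R_th/(R_th + R_L); requiring this ≤ 0.0350 gives R_L ≥ R_th(1/0.0350 − 1) = 247.7 × 27.57 = 6.83 kΩ.

R_L(min) ≈ 6.83 kΩ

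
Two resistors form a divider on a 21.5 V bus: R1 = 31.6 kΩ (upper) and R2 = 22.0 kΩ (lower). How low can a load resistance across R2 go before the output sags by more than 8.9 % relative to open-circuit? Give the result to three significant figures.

Output resistance R_th = R1‖R2 = (31.6 × 22.0)/53.60 = 12.97 kΩ.
The fractional drop is R_th/(R_th + R_L); requiring this ≤ 0.0890 gives R_L ≥ R_th(1/0.0890 − 1) = 12.97 × 10.24 = 133 kΩ.

R_L(min) ≈ 133 kΩ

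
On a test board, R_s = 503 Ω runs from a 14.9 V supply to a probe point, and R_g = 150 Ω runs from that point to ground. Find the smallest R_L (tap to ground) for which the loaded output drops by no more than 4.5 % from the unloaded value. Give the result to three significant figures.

R_L(min) ≈ 2.45 kΩ

Output resistance R_th = R_s‖R_g = (503 × 150)/653.0 = 115.5 Ω.
The fractional drop is R_th/(R_th + R_L); requiring this ≤ 0.0450 gives R_L ≥ R_th(1/0.0450 − 1) = 115.5 × 21.22 = 2.45 kΩ.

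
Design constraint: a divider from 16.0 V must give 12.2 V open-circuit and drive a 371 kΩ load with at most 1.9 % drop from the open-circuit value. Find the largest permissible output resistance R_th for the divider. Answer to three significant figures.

R_th ≤ 7.19 kΩ

Loading drop = R_th/(R_th + R_L) ≤ 0.0190, so R_th ≤ R_L · ε/(1−ε) = 371 kΩ × 0.0190/0.9810 = 7.19 kΩ.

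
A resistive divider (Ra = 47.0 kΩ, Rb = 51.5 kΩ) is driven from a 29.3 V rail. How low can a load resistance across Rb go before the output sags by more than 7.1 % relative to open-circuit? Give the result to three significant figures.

Output resistance R_th = Ra‖Rb = (47.0 × 51.5)/98.50 = 24.57 kΩ.
The fractional drop is R_th/(R_th + R_L); requiring this ≤ 0.0710 gives R_L ≥ R_th(1/0.0710 − 1) = 24.57 × 13.08 = 322 kΩ.

R_L(min) ≈ 322 kΩ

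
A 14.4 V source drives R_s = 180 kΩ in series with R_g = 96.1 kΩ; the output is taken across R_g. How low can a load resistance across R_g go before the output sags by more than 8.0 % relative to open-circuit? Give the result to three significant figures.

Output resistance R_th = R_s‖R_g = (180 × 96.1)/276.1 = 62.65 kΩ.
The fractional drop is R_th/(R_th + R_L); requiring this ≤ 0.0800 gives R_L ≥ R_th(1/0.0800 − 1) = 62.65 × 11.50 = 720 kΩ.

R_L(min) ≈ 720 kΩ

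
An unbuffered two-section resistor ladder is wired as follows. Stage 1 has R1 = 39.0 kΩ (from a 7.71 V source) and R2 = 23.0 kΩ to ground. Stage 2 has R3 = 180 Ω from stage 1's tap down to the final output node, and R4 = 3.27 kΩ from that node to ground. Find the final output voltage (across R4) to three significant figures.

Stage 2 presents R3+R4 = 3450 Ω as a load on stage 1's tap.
Stage 1's lower leg becomes R2‖(R3+R4) = 3000 Ω, so V_mid = 7.71 × 3000/42000 = 0.5507 V.
Stage 2 is itself unloaded: V_out = V_mid × R4/(R3+R4) = 0.5507 × 3270/3450 = 0.522 V.

V_out ≈ 0.522 V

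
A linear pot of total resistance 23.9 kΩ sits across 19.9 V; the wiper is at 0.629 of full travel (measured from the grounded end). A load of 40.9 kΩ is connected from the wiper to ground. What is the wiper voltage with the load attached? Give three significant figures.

The wiper splits the pot into (1−α)R = 8.867 kΩ above and αR = 15.03 kΩ below.
Lower section ‖ load = 10.99 kΩ.
V_wiper = 19.9 × 10.99/(8.867 + 10.99) = 11.0 V.

V ≈ 11.0 V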